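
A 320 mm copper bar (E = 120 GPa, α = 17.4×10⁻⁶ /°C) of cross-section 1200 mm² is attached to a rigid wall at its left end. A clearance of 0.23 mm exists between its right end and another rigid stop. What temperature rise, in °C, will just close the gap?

ΔT ≈ 41.3 °C

The gap closes when αΔT L = 0.23 mm, since the bar is still unstressed at that instant.
ΔT = 0.23 / (17.4×10⁻⁶ × 320) = 41.31 °C.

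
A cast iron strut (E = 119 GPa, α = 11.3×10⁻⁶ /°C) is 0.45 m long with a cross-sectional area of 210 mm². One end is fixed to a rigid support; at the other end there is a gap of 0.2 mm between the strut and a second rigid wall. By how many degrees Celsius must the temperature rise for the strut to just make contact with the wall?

ΔT ≈ 39.3 °C

The gap closes when αΔT L = 0.2 mm, since the strut is still unstressed at that instant.
So ΔT = g/(αL) = 0.2/(11.3×10⁻⁶ × 450) = 39.33 °C.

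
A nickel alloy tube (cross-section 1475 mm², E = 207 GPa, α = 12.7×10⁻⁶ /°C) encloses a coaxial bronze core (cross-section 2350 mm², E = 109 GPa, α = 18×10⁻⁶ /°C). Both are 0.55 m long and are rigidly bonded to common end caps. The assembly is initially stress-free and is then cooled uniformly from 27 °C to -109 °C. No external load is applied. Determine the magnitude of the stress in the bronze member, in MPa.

Equilibrium of a rigid end plate with no external load gives equal and opposite internal forces ±P in the two members. Since α_{bronze} > α_{nickel alloy}, cooling drives the bronze into tension and the nickel alloy into compression.
Setting the final lengths equal and cancelling L: (α₁ − α₂)ΔT = P/(A₁E₁) + P/(A₂E₂).
|α₁ − α₂|·ΔT = 5.3×10⁻⁶ × 136 = 0.0007208.
1/(A₁E₁) + 1/(A₂E₂) = 1/(1475×207×10³) + 1/(2350×109×10³) = 7.179×10⁻⁹ N⁻¹.
P = 0.0007208 / 7.179×10⁻⁹ = 100400 N = 100.4 kN.
σ_{bronze} = P/A₂ = 100400/2350 = 42.72 MPa, tensile.

σ ≈ 42.7 MPa (tensile)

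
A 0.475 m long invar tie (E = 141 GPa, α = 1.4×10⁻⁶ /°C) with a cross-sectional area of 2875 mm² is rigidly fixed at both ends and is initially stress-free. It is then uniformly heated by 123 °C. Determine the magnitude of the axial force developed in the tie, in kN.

The ends cannot move, so σ = EαΔT = 141×10³ × 1.4×10⁻⁶ × 123 = 24.28 MPa.
P = AEαΔT = 2875 × 141×10³ × 1.4×10⁻⁶ × 123 = 69.81 kN (compressive).

P ≈ 69.8 kN (compressive)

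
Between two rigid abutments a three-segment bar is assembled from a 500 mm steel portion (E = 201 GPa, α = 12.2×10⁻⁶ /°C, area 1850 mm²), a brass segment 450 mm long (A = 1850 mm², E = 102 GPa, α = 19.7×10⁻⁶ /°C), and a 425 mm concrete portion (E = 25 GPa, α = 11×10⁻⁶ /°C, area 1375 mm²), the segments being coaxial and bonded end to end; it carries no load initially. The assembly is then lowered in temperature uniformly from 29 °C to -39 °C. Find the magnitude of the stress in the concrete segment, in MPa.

σ ≈ 60.4 MPa (tensile)

With the walls removed the bar would change length by δ_free = Σ αᵢΔT Lᵢ = 12.2×10⁻⁶×68×500 + 19.7×10⁻⁶×68×450 + 11×10⁻⁶×68×425 = 1.336 mm.
Since the ends are fixed, an axial force P builds up, equal in every segment, with P · Σ Lᵢ/(AᵢEᵢ) = δ_free.
The series flexibility is Σ Lᵢ/(AᵢEᵢ) = 500/(1850×201×10³) + 450/(1850×102×10³) + 425/(1375×25×10³) = 1.609×10⁻⁵ mm/N.
Hence P = δ_free / Σ(L/AE) = 1.336/1.609×10⁻⁵ = 82.99 kN (tensile).
σ_{concrete} = P / A = 82990 / 1375 = 60.35 MPa.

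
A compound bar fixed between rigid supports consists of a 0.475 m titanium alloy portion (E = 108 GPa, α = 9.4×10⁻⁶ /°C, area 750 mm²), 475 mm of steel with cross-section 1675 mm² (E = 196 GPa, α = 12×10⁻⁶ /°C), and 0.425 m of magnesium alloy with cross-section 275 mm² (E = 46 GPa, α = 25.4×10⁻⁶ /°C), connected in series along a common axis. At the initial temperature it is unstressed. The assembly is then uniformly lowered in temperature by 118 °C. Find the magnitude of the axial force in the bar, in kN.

P ≈ 60.5 kN (tensile)

Free thermal contraction of the whole bar: Σ αᵢΔT Lᵢ = 9.4×10⁻⁶×118×475 + 12×10⁻⁶×118×475 + 25.4×10⁻⁶×118×425 = 2.473 mm.
The walls prevent any net length change, so an axial force P (same in every segment) develops. Compatibility: P · Σ Lᵢ/(AᵢEᵢ) = δ_free.
Σ Lᵢ/(AᵢEᵢ) = 475/(750×108×10³) + 475/(1675×196×10³) + 425/(275×46×10³) = 4.091×10⁻⁵ mm/N.
Hence P = δ_free / Σ(L/AE) = 2.473/4.091×10⁻⁵ = 60.46 kN (tensile).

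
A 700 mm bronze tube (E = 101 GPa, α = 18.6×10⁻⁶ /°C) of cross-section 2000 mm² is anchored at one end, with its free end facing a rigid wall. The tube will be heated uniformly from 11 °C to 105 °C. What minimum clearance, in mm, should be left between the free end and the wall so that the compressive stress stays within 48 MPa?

g ≈ 0.891 mm

Free expansion if unrestrained: δ_free = αΔT L = 18.6×10⁻⁶ × 94 × 700 = 1.224 mm.
A stress of 48 MPa corresponds to the wall pushing the tube back by σL/E = 48×700/(101×10³) = 0.3327 mm.
So the gap has to take up the difference, g_min = δ_free − σL/E = 1.224 − 0.3327 = 0.8912 mm.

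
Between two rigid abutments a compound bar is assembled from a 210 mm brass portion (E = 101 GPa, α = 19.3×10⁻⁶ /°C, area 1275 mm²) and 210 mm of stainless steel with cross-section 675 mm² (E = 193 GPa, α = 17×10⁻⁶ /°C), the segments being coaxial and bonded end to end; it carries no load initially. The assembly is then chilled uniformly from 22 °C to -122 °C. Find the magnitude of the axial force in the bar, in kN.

P ≈ 339 kN (tensile)

With the walls removed the bar would change length by δ_free = Σ αᵢΔT Lᵢ = 19.3×10⁻⁶×144×210 + 17×10⁻⁶×144×210 = 1.098 mm.
The walls prevent any net length change, so an axial force P (same in every segment) develops. Compatibility: P · Σ Lᵢ/(AᵢEᵢ) = δ_free.
The series flexibility is Σ Lᵢ/(AᵢEᵢ) = 210/(1275×101×10³) + 210/(675×193×10³) = 3.243×10⁻⁶ mm/N.
So P = 1.098 / 3.243×10⁻⁶ = 338.5 kN, tensile.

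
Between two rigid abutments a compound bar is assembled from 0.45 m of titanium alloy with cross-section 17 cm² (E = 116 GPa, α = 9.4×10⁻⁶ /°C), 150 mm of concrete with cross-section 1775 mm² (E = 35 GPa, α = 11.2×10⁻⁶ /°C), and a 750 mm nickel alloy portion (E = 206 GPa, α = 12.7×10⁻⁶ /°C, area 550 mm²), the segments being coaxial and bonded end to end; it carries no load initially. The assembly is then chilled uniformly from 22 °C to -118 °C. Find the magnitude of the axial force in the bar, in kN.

If the supports were absent, the total length change would be Σ αᵢΔT Lᵢ = 9.4×10⁻⁶×140×450 + 11.2×10⁻⁶×140×150 + 12.7×10⁻⁶×140×750 = 2.161 mm.
The walls prevent any net length change, so an axial force P (same in every segment) develops. Compatibility: P · Σ Lᵢ/(AᵢEᵢ) = δ_free.
The series flexibility is Σ Lᵢ/(AᵢEᵢ) = 450/(1700×116×10³) + 150/(1775×35×10³) + 750/(550×206×10³) = 1.132×10⁻⁵ mm/N.
P = 2.161 / 1.132×10⁻⁵ = 191000 N = 191 kN, tensile.

P ≈ 191 kN (tensile)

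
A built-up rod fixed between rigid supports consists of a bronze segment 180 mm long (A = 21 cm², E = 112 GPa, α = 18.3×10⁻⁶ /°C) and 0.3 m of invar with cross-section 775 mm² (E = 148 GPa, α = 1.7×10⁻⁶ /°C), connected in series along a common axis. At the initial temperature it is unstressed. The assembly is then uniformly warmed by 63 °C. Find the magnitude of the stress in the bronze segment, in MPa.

If the supports were absent, the total length change would be Σ αᵢΔT Lᵢ = 18.3×10⁻⁶×63×180 + 1.7×10⁻⁶×63×300 = 0.2397 mm.
The rigid supports impose zero overall length change; the single axial force P common to all segments must satisfy P Σ Lᵢ/(AᵢEᵢ) = δ_free.
The series flexibility is Σ Lᵢ/(AᵢEᵢ) = 180/(2100×112×10³) + 300/(775×148×10³) = 3.381×10⁻⁶ mm/N.
P = 0.2397 / 3.381×10⁻⁶ = 70890 N = 70.89 kN, compressive.
σ_{bronze} = P / A = 70890 / 2100 = 33.76 MPa.

σ ≈ 33.8 MPa (compressive)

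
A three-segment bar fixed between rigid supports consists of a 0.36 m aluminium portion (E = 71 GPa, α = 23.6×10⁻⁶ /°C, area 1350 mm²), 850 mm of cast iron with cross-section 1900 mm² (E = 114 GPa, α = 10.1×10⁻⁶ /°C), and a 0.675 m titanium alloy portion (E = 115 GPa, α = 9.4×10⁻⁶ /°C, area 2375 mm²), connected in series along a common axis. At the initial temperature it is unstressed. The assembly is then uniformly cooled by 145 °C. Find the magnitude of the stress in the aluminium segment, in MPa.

σ ≈ 248 MPa (tensile)

With the walls removed the bar would change length by δ_free = Σ αᵢΔT Lᵢ = 23.6×10⁻⁶×145×360 + 10.1×10⁻⁶×145×850 + 9.4×10⁻⁶×145×675 = 3.397 mm.
The rigid supports impose zero overall length change; the single axial force P common to all segments must satisfy P Σ Lᵢ/(AᵢEᵢ) = δ_free.
The series flexibility is Σ Lᵢ/(AᵢEᵢ) = 360/(1350×71×10³) + 850/(1900×114×10³) + 675/(2375×115×10³) = 1.015×10⁻⁵ mm/N.
So P = 3.397 / 1.015×10⁻⁵ = 334.6 kN, tensile.
σ_{aluminium} = P / A = 334600 / 1350 = 247.9 MPa.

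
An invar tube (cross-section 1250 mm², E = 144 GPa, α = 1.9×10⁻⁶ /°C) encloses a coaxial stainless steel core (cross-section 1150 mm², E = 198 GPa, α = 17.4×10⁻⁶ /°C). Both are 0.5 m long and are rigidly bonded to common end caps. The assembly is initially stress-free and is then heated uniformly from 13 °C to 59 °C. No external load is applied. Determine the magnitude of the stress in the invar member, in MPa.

σ ≈ 57.3 MPa (tensile)

Equilibrium of a rigid end plate with no external load gives equal and opposite internal forces ±P in the two members. Since α_{stainless steel} > α_{invar}, heating drives the stainless steel into compression and the invar into tension.
Setting the final lengths equal and cancelling L: (α₁ − α₂)ΔT = P/(A₁E₁) + P/(A₂E₂).
|α₁ − α₂|·ΔT = 15.5×10⁻⁶ × 46 = 0.000713.
1/(A₁E₁) + 1/(A₂E₂) = 1/(1250×144×10³) + 1/(1150×198×10³) = 9.947×10⁻⁹ N⁻¹.
P = 0.000713 / 9.947×10⁻⁹ = 71680 N = 71.68 kN.
σ_{invar} = P/A₁ = 71680/1250 = 57.34 MPa, tensile.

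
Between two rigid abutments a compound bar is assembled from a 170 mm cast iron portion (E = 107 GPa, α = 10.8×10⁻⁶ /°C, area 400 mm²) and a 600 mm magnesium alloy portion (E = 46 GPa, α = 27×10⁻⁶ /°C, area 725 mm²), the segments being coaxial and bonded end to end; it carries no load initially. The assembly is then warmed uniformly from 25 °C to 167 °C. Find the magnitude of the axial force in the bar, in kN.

P ≈ 117 kN (compressive)

With the walls removed the bar would change length by δ_free = Σ αᵢΔT Lᵢ = 10.8×10⁻⁶×142×170 + 27×10⁻⁶×142×600 = 2.561 mm.
The walls prevent any net length change, so an axial force P (same in every segment) develops. Compatibility: P · Σ Lᵢ/(AᵢEᵢ) = δ_free.
Σ Lᵢ/(AᵢEᵢ) = 170/(400×107×10³) + 600/(725×46×10³) = 2.196×10⁻⁵ mm/N.
Hence P = δ_free / Σ(L/AE) = 2.561/2.196×10⁻⁵ = 116.6 kN (compressive).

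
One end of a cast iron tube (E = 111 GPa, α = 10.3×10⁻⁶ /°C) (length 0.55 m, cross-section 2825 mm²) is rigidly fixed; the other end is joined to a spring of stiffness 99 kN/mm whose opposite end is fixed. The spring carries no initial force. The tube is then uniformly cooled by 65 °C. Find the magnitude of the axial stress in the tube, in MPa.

Free thermal contraction: δ_free = αΔT L = 10.3×10⁻⁶ × 65 × 550 = 0.3682 mm.
With a force P in the spring, the elastic change of the tube is PL/(AE) and that of the spring is P/k; compatibility requires their sum to equal δ_free.
P [ L/(AE) + 1/k ] = δ_free → P [ 550/(2825×111×10³) + 1/(99×10³) ] = 0.3682.
P = 0.3682 / 1.185×10⁻⁵ = 31060 N.
σ = P/A = 31060/2825 = 10.99 MPa.

σ ≈ 11 MPa (tensile)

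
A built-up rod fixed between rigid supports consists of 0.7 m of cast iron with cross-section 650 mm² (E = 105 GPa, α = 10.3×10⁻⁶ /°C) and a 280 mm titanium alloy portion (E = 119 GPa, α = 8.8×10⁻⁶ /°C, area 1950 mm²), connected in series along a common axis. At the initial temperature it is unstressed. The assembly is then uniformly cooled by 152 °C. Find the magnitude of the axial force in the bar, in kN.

Free thermal contraction of the whole bar: Σ αᵢΔT Lᵢ = 10.3×10⁻⁶×152×700 + 8.8×10⁻⁶×152×280 = 1.47 mm.
The rigid supports impose zero overall length change; the single axial force P common to all segments must satisfy P Σ Lᵢ/(AᵢEᵢ) = δ_free.
The series flexibility is Σ Lᵢ/(AᵢEᵢ) = 700/(650×105×10³) + 280/(1950×119×10³) = 1.146×10⁻⁵ mm/N.
Hence P = δ_free / Σ(L/AE) = 1.47/1.146×10⁻⁵ = 128.3 kN (tensile).

P ≈ 128 kN (tensile)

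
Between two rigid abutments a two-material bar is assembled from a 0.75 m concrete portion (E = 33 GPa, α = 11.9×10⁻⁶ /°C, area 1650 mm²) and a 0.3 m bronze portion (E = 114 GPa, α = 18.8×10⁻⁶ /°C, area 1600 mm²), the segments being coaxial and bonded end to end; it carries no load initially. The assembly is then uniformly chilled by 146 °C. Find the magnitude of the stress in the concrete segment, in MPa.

σ ≈ 83.6 MPa (tensile)

Free thermal contraction of the whole bar: Σ αᵢΔT Lᵢ = 11.9×10⁻⁶×146×750 + 18.8×10⁻⁶×146×300 = 2.126 mm.
The walls prevent any net length change, so an axial force P (same in every segment) develops. Compatibility: P · Σ Lᵢ/(AᵢEᵢ) = δ_free.
Σ Lᵢ/(AᵢEᵢ) = 750/(1650×33×10³) + 300/(1600×114×10³) = 1.542×10⁻⁵ mm/N.
Hence P = δ_free / Σ(L/AE) = 2.126/1.542×10⁻⁵ = 137.9 kN (tensile).
σ_{concrete} = P / A = 137900 / 1650 = 83.58 MPa.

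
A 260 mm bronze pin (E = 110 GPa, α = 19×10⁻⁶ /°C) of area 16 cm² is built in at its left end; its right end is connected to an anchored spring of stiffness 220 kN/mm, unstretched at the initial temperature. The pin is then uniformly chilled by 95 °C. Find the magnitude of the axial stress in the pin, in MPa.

If the spring were absent the pin would shorten by αΔT L = 19×10⁻⁶ × 95 × 260 = 0.4693 mm.
With a force P in the spring, the elastic change of the pin is PL/(AE) and that of the spring is P/k; compatibility requires their sum to equal δ_free.
P [ L/(AE) + 1/k ] = δ_free → P [ 260/(1600×110×10³) + 1/(220×10³) ] = 0.4693.
P = 0.4693 / 6.023×10⁻⁶ = 77920 N.
σ = P/A = 77920/1600 = 48.7 MPa.

σ ≈ 48.7 MPa (tensile)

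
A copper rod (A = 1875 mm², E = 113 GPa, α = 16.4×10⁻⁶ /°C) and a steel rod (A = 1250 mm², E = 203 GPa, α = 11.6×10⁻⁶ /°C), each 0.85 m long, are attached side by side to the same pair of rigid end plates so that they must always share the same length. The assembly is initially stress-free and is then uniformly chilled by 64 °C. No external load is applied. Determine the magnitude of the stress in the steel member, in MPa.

Equilibrium of a rigid end plate with no external load gives equal and opposite internal forces ±P in the two members. Since α_{copper} > α_{steel}, cooling drives the copper into tension and the steel into compression.
Equating the net (thermal + elastic) strains gives |α₁ − α₂|·ΔT = P·[1/(A₁E₁) + 1/(A₂E₂)].
|α₁ − α₂|·ΔT = 4.8×10⁻⁶ × 64 = 0.0003072.
1/(A₁E₁) + 1/(A₂E₂) = 1/(1875×113×10³) + 1/(1250×203×10³) = 8.661×10⁻⁹ N⁻¹.
So P = 0.0003072 / 8.661×10⁻⁹ = 35.47 kN.
σ_{steel} = P/A₂ = 35470/1250 = 28.38 MPa, compressive.

σ ≈ 28.4 MPa (compressive)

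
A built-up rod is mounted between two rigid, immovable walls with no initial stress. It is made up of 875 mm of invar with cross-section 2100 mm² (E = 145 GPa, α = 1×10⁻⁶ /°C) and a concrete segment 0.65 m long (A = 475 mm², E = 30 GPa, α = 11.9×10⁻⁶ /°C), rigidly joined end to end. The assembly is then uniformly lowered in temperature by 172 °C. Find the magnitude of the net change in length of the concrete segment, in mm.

If the supports were absent, the total length change would be Σ αᵢΔT Lᵢ = 1×10⁻⁶×172×875 + 11.9×10⁻⁶×172×650 = 1.481 mm.
The walls prevent any net length change, so an axial force P (same in every segment) develops. Compatibility: P · Σ Lᵢ/(AᵢEᵢ) = δ_free.
The series flexibility is Σ Lᵢ/(AᵢEᵢ) = 875/(2100×145×10³) + 650/(475×30×10³) = 4.849×10⁻⁵ mm/N.
P = 1.481 / 4.849×10⁻⁵ = 30540 N = 30.54 kN, tensile.
For the concrete segment, free thermal change = 11.9×10⁻⁶×172×650 = 1.33 mm and elastic change from P = 30540×650/(475×30×10³) = 1.393 mm; these oppose, so the net change is 0.0627 mm (segment lengthens).

|ΔL| ≈ 0.0627 mm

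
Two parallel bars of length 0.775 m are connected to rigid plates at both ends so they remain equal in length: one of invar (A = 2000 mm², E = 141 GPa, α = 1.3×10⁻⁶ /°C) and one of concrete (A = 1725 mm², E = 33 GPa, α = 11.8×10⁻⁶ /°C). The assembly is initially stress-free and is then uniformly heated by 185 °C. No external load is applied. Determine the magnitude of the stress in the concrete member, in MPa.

σ ≈ 53.3 MPa (compressive)

Equilibrium of a rigid end plate with no external load gives equal and opposite internal forces ±P in the two members. Since α_{concrete} > α_{invar}, heating drives the concrete into compression and the invar into tension.
Setting the final lengths equal and cancelling L: (α₁ − α₂)ΔT = P/(A₁E₁) + P/(A₂E₂).
|α₁ − α₂|·ΔT = 10.5×10⁻⁶ × 185 = 0.001942.
1/(A₁E₁) + 1/(A₂E₂) = 1/(2000×141×10³) + 1/(1725×33×10³) = 2.111×10⁻⁸ N⁻¹.
So P = 0.001942 / 2.111×10⁻⁸ = 92 kN.
σ_{concrete} = P/A₂ = 92000/1725 = 53.34 MPa, compressive.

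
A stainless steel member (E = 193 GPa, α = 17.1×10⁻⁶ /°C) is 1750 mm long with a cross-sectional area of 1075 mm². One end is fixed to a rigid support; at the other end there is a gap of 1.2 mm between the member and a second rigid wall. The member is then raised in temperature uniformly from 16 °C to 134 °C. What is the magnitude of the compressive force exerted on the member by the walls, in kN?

Free thermal elongation = αΔT L = 17.1×10⁻⁶ × 118 × 1750 = 3.531 mm.
The gap closes (δ_free > 1.2 mm) and the wall then resists a further 3.531 − 1.2 = 2.331 mm of expansion.
That suppressed elongation corresponds to σ = E·Δ/L = 193×10³ × 2.331/1750 = 257.1 MPa.
Force on the wall = σA = 257.1 × 1075 mm² = 276.4 kN.

P ≈ 276 kN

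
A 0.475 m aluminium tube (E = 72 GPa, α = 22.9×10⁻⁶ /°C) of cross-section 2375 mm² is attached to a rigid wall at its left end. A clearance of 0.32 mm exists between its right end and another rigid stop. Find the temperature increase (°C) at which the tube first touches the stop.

ΔT ≈ 29.4 °C

The gap closes when αΔT L = 0.32 mm, since the tube is still unstressed at that instant.
So ΔT = g/(αL) = 0.32/(22.9×10⁻⁶ × 475) = 29.42 °C.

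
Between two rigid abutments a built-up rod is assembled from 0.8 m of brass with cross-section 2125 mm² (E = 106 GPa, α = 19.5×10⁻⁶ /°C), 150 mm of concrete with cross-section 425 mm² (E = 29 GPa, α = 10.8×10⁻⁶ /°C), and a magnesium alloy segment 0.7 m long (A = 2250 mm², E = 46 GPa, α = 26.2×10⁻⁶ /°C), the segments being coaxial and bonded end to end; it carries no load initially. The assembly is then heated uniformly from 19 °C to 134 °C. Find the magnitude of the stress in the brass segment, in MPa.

If the supports were absent, the total length change would be Σ αᵢΔT Lᵢ = 19.5×10⁻⁶×115×800 + 10.8×10⁻⁶×115×150 + 26.2×10⁻⁶×115×700 = 4.089 mm.
The rigid supports impose zero overall length change; the single axial force P common to all segments must satisfy P Σ Lᵢ/(AᵢEᵢ) = δ_free.
Σ Lᵢ/(AᵢEᵢ) = 800/(2125×106×10³) + 150/(425×29×10³) + 700/(2250×46×10³) = 2.249×10⁻⁵ mm/N.
Hence P = δ_free / Σ(L/AE) = 4.089/2.249×10⁻⁵ = 181.9 kN (compressive).
σ_{brass} = P / A = 181900 / 2125 = 85.59 MPa.

σ ≈ 85.6 MPa (compressive)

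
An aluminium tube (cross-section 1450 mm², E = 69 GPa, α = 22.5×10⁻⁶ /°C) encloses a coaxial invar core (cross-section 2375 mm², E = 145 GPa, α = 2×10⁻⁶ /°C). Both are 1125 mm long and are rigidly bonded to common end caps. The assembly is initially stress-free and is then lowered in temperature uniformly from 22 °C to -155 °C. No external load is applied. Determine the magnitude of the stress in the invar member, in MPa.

σ ≈ 118 MPa (compressive)

Both members must finish at the same length. With the larger α, the aluminium tends to over-contract; the plates restrain it, putting the aluminium in tension and the invar in compression. With no external load the two internal forces are equal and opposite, magnitude P.
Compatibility of the two members (thermal + elastic change equal): (α₁ − α₂)ΔT = P·[1/(A₁E₁) + 1/(A₂E₂)].
|α₁ − α₂|·ΔT = 20.5×10⁻⁶ × 177 = 0.003629.
1/(A₁E₁) + 1/(A₂E₂) = 1/(1450×69×10³) + 1/(2375×145×10³) = 1.29×10⁻⁸ N⁻¹.
P = 0.003629 / 1.29×10⁻⁸ = 281300 N = 281.3 kN.
σ_{invar} = P/A₂ = 281300/2375 = 118.4 MPa, compressive.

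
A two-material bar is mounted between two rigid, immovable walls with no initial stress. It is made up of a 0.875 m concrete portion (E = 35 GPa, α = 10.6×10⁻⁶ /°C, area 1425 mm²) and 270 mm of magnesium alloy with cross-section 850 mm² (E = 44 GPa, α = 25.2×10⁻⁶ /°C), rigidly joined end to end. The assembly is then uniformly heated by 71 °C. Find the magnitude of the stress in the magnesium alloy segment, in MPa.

If the supports were absent, the total length change would be Σ αᵢΔT Lᵢ = 10.6×10⁻⁶×71×875 + 25.2×10⁻⁶×71×270 = 1.142 mm.
Since the ends are fixed, an axial force P builds up, equal in every segment, with P · Σ Lᵢ/(AᵢEᵢ) = δ_free.
Σ Lᵢ/(AᵢEᵢ) = 875/(1425×35×10³) + 270/(850×44×10³) = 2.476×10⁻⁵ mm/N.
P = 1.142 / 2.476×10⁻⁵ = 46100 N = 46.1 kN, compressive.
σ_{magnesium alloy} = P / A = 46100 / 850 = 54.24 MPa.

σ ≈ 54.2 MPa (compressive)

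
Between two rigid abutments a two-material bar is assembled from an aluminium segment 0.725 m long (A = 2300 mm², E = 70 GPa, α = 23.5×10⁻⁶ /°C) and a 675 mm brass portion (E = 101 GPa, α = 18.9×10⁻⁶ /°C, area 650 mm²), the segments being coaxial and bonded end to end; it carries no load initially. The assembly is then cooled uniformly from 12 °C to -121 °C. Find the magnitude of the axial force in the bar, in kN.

P ≈ 268 kN (tensile)

Free thermal contraction of the whole bar: Σ αᵢΔT Lᵢ = 23.5×10⁻⁶×133×725 + 18.9×10⁻⁶×133×675 = 3.963 mm.
The rigid supports impose zero overall length change; the single axial force P common to all segments must satisfy P Σ Lᵢ/(AᵢEᵢ) = δ_free.
Σ Lᵢ/(AᵢEᵢ) = 725/(2300×70×10³) + 675/(650×101×10³) = 1.478×10⁻⁵ mm/N.
Hence P = δ_free / Σ(L/AE) = 3.963/1.478×10⁻⁵ = 268 kN (tensile).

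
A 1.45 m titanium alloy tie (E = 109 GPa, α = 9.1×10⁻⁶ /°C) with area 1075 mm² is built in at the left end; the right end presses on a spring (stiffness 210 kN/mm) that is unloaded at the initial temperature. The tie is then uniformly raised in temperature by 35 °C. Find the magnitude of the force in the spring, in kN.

The unrestrained thermal change is αΔT L = 9.1×10⁻⁶ × 35 × 1450 = 0.4618 mm.
Let P be the compressive force at the spring. The tie shortens elastically by PL/(AE) and the spring compresses by P/k; together these equal δ_free.
So P = δ_free / [L/(AE) + 1/k] = 0.4618 / [ 1450/(1075×109×10³) + 1/(210×10³) ].
P = 0.4618 / 1.714×10⁻⁵ = 26950 N.

P ≈ 26.9 kN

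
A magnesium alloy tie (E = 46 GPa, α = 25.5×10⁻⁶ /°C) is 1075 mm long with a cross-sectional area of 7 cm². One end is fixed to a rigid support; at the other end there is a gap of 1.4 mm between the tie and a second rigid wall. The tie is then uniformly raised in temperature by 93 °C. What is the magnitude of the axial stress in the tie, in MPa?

σ ≈ 49.2 MPa (compressive)

If the wall were absent the tie would grow by αΔT L = 25.5×10⁻⁶ × 93 × 1075 = 2.549 mm.
This exceeds the 1.4 mm gap, so the wall pushes back. The portion of expansion that must be recovered elastically is δ_free − gap = 2.549 − 1.4 = 1.149 mm.
So σ = E(δ_free − g)/L = 46×10³ × 1.149/1075 = 49.18 MPa.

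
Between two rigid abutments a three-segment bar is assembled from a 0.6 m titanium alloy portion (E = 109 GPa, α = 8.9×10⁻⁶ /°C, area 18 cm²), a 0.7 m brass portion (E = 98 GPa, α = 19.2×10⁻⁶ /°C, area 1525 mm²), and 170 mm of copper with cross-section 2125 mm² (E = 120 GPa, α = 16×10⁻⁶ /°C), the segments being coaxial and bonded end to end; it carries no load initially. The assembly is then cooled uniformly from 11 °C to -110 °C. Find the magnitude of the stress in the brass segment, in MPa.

With the walls removed the bar would change length by δ_free = Σ αᵢΔT Lᵢ = 8.9×10⁻⁶×121×600 + 19.2×10⁻⁶×121×700 + 16×10⁻⁶×121×170 = 2.602 mm.
The walls prevent any net length change, so an axial force P (same in every segment) develops. Compatibility: P · Σ Lᵢ/(AᵢEᵢ) = δ_free.
Σ Lᵢ/(AᵢEᵢ) = 600/(1800×109×10³) + 700/(1525×98×10³) + 170/(2125×120×10³) = 8.409×10⁻⁶ mm/N.
P = 2.602 / 8.409×10⁻⁶ = 309400 N = 309.4 kN, tensile.
σ_{brass} = P / A = 309400 / 1525 = 202.9 MPa.

σ ≈ 203 MPa (tensile)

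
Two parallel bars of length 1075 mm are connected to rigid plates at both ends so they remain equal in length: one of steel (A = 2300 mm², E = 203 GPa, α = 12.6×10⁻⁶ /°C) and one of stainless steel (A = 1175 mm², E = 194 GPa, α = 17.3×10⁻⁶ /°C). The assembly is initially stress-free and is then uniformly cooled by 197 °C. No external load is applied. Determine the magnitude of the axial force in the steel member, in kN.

P ≈ 142 kN (compressive in the steel)

Equilibrium of a rigid end plate with no external load gives equal and opposite internal forces ±P in the two members. Since α_{stainless steel} > α_{steel}, cooling drives the stainless steel into tension and the steel into compression.
Equating the net (thermal + elastic) strains gives |α₁ − α₂|·ΔT = P·[1/(A₁E₁) + 1/(A₂E₂)].
|α₁ − α₂|·ΔT = 4.7×10⁻⁶ × 197 = 0.0009259.
1/(A₁E₁) + 1/(A₂E₂) = 1/(2300×203×10³) + 1/(1175×194×10³) = 6.529×10⁻⁹ N⁻¹.
So P = 0.0009259 / 6.529×10⁻⁹ = 141.8 kN.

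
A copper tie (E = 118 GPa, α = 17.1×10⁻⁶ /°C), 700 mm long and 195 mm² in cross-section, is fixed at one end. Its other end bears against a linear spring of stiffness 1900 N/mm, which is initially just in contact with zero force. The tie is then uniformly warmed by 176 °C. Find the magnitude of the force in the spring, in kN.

If the spring were absent the tie would lengthen by αΔT L = 17.1×10⁻⁶ × 176 × 700 = 2.107 mm.
With a force P in the spring, the elastic change of the tie is PL/(AE) and that of the spring is P/k; compatibility requires their sum to equal δ_free.
So P = δ_free / [L/(AE) + 1/k] = 2.107 / [ 700/(195×118×10³) + 1/(1900) ].
P = 2.107 / 0.0005567 = 3784 N.

P ≈ 3.78 kN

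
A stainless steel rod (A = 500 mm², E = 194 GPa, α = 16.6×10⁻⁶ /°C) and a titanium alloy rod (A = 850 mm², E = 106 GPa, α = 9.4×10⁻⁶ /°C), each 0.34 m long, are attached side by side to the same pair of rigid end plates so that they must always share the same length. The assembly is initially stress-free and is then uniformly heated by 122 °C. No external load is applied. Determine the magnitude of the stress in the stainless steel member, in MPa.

The stainless steel has the larger α, so on heating it would change length more than the titanium alloy if both were free. The rigid plates force a common final length, so the stainless steel is put into compression and the titanium alloy into tension, with equal and opposite forces P (no external load).
Compatibility of the two members (thermal + elastic change equal): (α₁ − α₂)ΔT = P·[1/(A₁E₁) + 1/(A₂E₂)].
|α₁ − α₂|·ΔT = 7.2×10⁻⁶ × 122 = 0.0008784.
1/(A₁E₁) + 1/(A₂E₂) = 1/(500×194×10³) + 1/(850×106×10³) = 2.141×10⁻⁸ N⁻¹.
So P = 0.0008784 / 2.141×10⁻⁸ = 41.03 kN.
σ_{stainless steel} = P/A₁ = 41030/500 = 82.06 MPa, compressive.

σ ≈ 82.1 MPa (compressive)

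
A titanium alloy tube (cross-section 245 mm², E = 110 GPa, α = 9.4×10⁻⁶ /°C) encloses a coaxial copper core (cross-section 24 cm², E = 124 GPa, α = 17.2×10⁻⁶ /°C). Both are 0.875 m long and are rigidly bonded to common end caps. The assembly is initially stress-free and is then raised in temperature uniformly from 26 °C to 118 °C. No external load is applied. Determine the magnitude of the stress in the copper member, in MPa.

Equilibrium of a rigid end plate with no external load gives equal and opposite internal forces ±P in the two members. Since α_{copper} > α_{titanium alloy}, heating drives the copper into compression and the titanium alloy into tension.
Equating the net (thermal + elastic) strains gives |α₁ − α₂|·ΔT = P·[1/(A₁E₁) + 1/(A₂E₂)].
|α₁ − α₂|·ΔT = 7.8×10⁻⁶ × 92 = 0.0007176.
1/(A₁E₁) + 1/(A₂E₂) = 1/(245×110×10³) + 1/(2400×124×10³) = 4.047×10⁻⁸ N⁻¹.
P = 0.0007176 / 4.047×10⁻⁸ = 17730 N = 17.73 kN.
σ_{copper} = P/A₂ = 17730/2400 = 7.389 MPa, compressive.

σ ≈ 7.39 MPa (compressive)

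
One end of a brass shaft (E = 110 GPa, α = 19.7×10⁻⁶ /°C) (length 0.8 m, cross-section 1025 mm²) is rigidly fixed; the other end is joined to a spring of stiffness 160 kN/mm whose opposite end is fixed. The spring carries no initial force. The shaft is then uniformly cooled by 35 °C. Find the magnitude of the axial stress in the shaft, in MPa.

If the spring were absent the shaft would shorten by αΔT L = 19.7×10⁻⁶ × 35 × 800 = 0.5516 mm.
With a force P in the spring, the elastic change of the shaft is PL/(AE) and that of the spring is P/k; compatibility requires their sum to equal δ_free.
So P = δ_free / [L/(AE) + 1/k] = 0.5516 / [ 800/(1025×110×10³) + 1/(160×10³) ].
P = 0.5516 / 1.335×10⁻⁵ = 41330 N.
σ = P/A = 41330/1025 = 40.32 MPa.

σ ≈ 40.3 MPa (tensile)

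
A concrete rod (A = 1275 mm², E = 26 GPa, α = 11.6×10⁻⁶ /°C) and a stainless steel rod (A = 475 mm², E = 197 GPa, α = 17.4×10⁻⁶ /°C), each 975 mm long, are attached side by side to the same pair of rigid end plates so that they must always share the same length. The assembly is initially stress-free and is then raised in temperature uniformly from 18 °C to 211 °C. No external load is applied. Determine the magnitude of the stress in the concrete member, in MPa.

Both members must finish at the same length. With the larger α, the stainless steel tends to over-expand; the plates restrain it, putting the stainless steel in compression and the concrete in tension. With no external load the two internal forces are equal and opposite, magnitude P.
Setting the final lengths equal and cancelling L: (α₁ − α₂)ΔT = P/(A₁E₁) + P/(A₂E₂).
|α₁ − α₂|·ΔT = 5.8×10⁻⁶ × 193 = 0.001119.
1/(A₁E₁) + 1/(A₂E₂) = 1/(1275×26×10³) + 1/(475×197×10³) = 4.085×10⁻⁸ N⁻¹.
P = 0.001119 / 4.085×10⁻⁸ = 27400 N = 27.4 kN.
σ_{concrete} = P/A₁ = 27400/1275 = 21.49 MPa, tensile.

σ ≈ 21.5 MPa (tensile)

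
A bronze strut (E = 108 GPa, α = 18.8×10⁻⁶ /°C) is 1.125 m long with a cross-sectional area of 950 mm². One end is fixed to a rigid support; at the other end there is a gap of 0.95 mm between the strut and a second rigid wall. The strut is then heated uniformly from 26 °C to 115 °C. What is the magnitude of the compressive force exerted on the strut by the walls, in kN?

If the wall were absent the strut would grow by αΔT L = 18.8×10⁻⁶ × 89 × 1125 = 1.882 mm.
After closing the 0.95 mm clearance, 1.882 − 0.95 = 0.9324 mm of expansion remains to be suppressed by the wall.
Compatibility: PL/(AE) = 0.9324 mm, so σ = P/A = E × (0.9324/1125) = 89.51 MPa.
P = σA = 89.51 × 950 = 85.03 kN.

P ≈ 85 kN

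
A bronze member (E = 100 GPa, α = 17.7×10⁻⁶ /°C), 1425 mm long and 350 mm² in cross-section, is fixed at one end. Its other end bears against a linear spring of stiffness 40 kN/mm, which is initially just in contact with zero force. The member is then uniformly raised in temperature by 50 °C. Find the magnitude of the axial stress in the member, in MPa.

σ ≈ 54.8 MPa (compressive)

If the spring were absent the member would lengthen by αΔT L = 17.7×10⁻⁶ × 50 × 1425 = 1.261 mm.
With a force P in the spring, the elastic change of the member is PL/(AE) and that of the spring is P/k; compatibility requires their sum to equal δ_free.
So P = δ_free / [L/(AE) + 1/k] = 1.261 / [ 1425/(350×100×10³) + 1/(40×10³) ].
P = 1.261 / 6.571×10⁻⁵ = 19190 N.
σ = P/A = 19190/350 = 54.83 MPa.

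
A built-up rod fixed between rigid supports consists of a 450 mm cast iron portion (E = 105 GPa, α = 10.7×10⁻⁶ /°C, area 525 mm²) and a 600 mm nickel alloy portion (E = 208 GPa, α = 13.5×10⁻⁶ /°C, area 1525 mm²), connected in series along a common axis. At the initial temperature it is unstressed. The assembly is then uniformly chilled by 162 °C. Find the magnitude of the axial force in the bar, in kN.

With the walls removed the bar would change length by δ_free = Σ αᵢΔT Lᵢ = 10.7×10⁻⁶×162×450 + 13.5×10⁻⁶×162×600 = 2.092 mm.
Since the ends are fixed, an axial force P builds up, equal in every segment, with P · Σ Lᵢ/(AᵢEᵢ) = δ_free.
The series flexibility is Σ Lᵢ/(AᵢEᵢ) = 450/(525×105×10³) + 600/(1525×208×10³) = 1.005×10⁻⁵ mm/N.
Hence P = δ_free / Σ(L/AE) = 2.092/1.005×10⁻⁵ = 208.1 kN (tensile).

P ≈ 208 kN (tensile)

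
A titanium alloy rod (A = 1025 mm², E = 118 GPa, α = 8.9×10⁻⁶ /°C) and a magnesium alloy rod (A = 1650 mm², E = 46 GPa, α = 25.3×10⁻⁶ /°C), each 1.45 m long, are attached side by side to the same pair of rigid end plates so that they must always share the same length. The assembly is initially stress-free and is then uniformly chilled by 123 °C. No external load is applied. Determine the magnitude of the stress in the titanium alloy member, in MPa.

σ ≈ 91.8 MPa (compressive)

Both members must finish at the same length. With the larger α, the magnesium alloy tends to over-contract; the plates restrain it, putting the magnesium alloy in tension and the titanium alloy in compression. With no external load the two internal forces are equal and opposite, magnitude P.
Compatibility of the two members (thermal + elastic change equal): (α₁ − α₂)ΔT = P·[1/(A₁E₁) + 1/(A₂E₂)].
|α₁ − α₂|·ΔT = 16.4×10⁻⁶ × 123 = 0.002017.
1/(A₁E₁) + 1/(A₂E₂) = 1/(1025×118×10³) + 1/(1650×46×10³) = 2.144×10⁻⁸ N⁻¹.
So P = 0.002017 / 2.144×10⁻⁸ = 94.07 kN.
σ_{titanium alloy} = P/A₁ = 94070/1025 = 91.78 MPa, compressive.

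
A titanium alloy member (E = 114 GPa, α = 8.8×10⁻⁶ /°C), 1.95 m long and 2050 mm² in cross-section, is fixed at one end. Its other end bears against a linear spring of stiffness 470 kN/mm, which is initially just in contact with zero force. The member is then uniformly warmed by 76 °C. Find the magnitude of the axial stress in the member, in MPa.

Free thermal expansion: δ_free = αΔT L = 8.8×10⁻⁶ × 76 × 1950 = 1.304 mm.
Let P be the compressive force at the spring. The member shortens elastically by PL/(AE) and the spring compresses by P/k; together these equal δ_free.
So P = δ_free / [L/(AE) + 1/k] = 1.304 / [ 1950/(2050×114×10³) + 1/(470×10³) ].
P = 1.304 / 1.047×10⁻⁵ = 124500 N.
σ = P/A = 124500/2050 = 60.75 MPa.

σ ≈ 60.8 MPa (compressive)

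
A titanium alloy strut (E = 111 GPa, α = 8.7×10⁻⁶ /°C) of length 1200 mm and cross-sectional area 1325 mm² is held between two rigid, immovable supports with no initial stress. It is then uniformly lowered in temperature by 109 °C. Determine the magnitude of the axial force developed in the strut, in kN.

With zero net strain, σ = E·αΔT = 111 GPa × 8.7×10⁻⁶ × 109 = 105.3 MPa.
Axial force P = σA = 105.3 × 1325 = 139500 N = 139.5 kN, tensile.

P ≈ 139 kN (tensile)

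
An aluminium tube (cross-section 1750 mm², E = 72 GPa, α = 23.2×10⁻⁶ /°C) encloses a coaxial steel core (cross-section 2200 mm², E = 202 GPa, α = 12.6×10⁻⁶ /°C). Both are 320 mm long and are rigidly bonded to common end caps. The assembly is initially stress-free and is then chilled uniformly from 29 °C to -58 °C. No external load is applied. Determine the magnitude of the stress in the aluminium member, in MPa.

Equilibrium of a rigid end plate with no external load gives equal and opposite internal forces ±P in the two members. Since α_{aluminium} > α_{steel}, cooling drives the aluminium into tension and the steel into compression.
Equating the net (thermal + elastic) strains gives |α₁ − α₂|·ΔT = P·[1/(A₁E₁) + 1/(A₂E₂)].
|α₁ − α₂|·ΔT = 10.6×10⁻⁶ × 87 = 0.0009222.
1/(A₁E₁) + 1/(A₂E₂) = 1/(1750×72×10³) + 1/(2200×202×10³) = 1.019×10⁻⁸ N⁻¹.
P = 0.0009222 / 1.019×10⁻⁸ = 90530 N = 90.53 kN.
σ_{aluminium} = P/A₁ = 90530/1750 = 51.73 MPa, tensile.

σ ≈ 51.7 MPa (tensile)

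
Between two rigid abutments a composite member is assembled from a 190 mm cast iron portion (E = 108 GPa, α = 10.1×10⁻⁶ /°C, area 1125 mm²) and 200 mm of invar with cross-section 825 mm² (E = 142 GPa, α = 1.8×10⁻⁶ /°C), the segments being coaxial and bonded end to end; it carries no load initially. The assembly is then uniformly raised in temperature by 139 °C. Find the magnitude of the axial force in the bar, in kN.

With the walls removed the bar would change length by δ_free = Σ αᵢΔT Lᵢ = 10.1×10⁻⁶×139×190 + 1.8×10⁻⁶×139×200 = 0.3168 mm.
Since the ends are fixed, an axial force P builds up, equal in every segment, with P · Σ Lᵢ/(AᵢEᵢ) = δ_free.
The series flexibility is Σ Lᵢ/(AᵢEᵢ) = 190/(1125×108×10³) + 200/(825×142×10³) = 3.271×10⁻⁶ mm/N.
P = 0.3168 / 3.271×10⁻⁶ = 96850 N = 96.85 kN, compressive.

P ≈ 96.8 kN (compressive)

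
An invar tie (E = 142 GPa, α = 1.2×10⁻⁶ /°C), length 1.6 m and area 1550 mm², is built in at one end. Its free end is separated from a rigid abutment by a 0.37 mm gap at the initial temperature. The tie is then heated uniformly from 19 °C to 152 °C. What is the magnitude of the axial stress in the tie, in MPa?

σ ≈ 0 MPa

Unrestrained expansion: δ_free = αΔT L = 1.2×10⁻⁶ × 133 × 1600 = 0.2554 mm.
Since δ_free = 0.255 mm is less than the 0.37 mm gap, the tie never touches the wall. No axial force develops.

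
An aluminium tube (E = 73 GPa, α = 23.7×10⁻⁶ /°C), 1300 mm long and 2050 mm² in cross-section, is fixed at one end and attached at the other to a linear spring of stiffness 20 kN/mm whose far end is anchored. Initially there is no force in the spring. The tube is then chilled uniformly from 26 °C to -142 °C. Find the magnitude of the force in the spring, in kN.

Free thermal contraction: δ_free = αΔT L = 23.7×10⁻⁶ × 168 × 1300 = 5.176 mm.
Let P be the tensile force in the spring. The tube extends elastically by PL/(AE) and the spring stretches by P/k; together these equal δ_free.
P [ L/(AE) + 1/k ] = δ_free → P [ 1300/(2050×73×10³) + 1/(20×10³) ] = 5.176.
P = 5.176 / 5.869×10⁻⁵ = 88200 N.

P ≈ 88.2 kN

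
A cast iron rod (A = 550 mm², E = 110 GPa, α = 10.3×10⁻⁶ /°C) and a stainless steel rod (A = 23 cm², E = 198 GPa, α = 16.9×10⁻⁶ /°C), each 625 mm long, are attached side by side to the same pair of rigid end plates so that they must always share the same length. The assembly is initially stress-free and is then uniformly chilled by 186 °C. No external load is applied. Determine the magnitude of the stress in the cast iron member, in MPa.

σ ≈ 119 MPa (compressive)

Both members must finish at the same length. With the larger α, the stainless steel tends to over-contract; the plates restrain it, putting the stainless steel in tension and the cast iron in compression. With no external load the two internal forces are equal and opposite, magnitude P.
Compatibility of the two members (thermal + elastic change equal): (α₁ − α₂)ΔT = P·[1/(A₁E₁) + 1/(A₂E₂)].
|α₁ − α₂|·ΔT = 6.6×10⁻⁶ × 186 = 0.001228.
1/(A₁E₁) + 1/(A₂E₂) = 1/(550×110×10³) + 1/(2300×198×10³) = 1.872×10⁻⁸ N⁻¹.
So P = 0.001228 / 1.872×10⁻⁸ = 65.56 kN.
σ_{cast iron} = P/A₁ = 65560/550 = 119.2 MPa, compressive.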